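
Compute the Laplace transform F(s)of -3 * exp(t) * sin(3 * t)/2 -9/(2 * (s - 1)^2+18)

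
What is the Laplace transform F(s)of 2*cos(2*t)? 2*s/(s^2 + 4)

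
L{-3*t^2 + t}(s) s^(-2)-6/s^3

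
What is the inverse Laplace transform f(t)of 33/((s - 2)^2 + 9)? 11*exp(2*t)*sin(3*t)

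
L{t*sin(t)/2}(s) s/(s^2+1)^2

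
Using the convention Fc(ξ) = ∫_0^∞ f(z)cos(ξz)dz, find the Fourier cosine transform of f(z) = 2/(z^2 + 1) pi * exp(-ξ)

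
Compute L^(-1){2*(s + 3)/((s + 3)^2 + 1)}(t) 2*exp(-3*t)*cos(t)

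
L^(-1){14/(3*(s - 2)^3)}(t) 7*t^2*exp(2*t)/3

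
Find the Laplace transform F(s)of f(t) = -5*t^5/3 -200/s^6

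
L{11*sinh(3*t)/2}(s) 33/(2*(s^2-9))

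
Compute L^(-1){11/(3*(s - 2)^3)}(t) 11*t^2*exp(2*t)/6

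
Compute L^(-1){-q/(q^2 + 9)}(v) -cos(3*v)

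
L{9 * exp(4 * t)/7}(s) 9/(7 * (s - 4))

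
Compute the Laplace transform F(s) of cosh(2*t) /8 s/(8*(s^2 - 4) ) 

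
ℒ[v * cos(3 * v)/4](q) (q^2 - 9)/(4 * (q^2+9)^2)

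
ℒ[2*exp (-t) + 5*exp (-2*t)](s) 2/ (s + 1) + 5/ (s + 2)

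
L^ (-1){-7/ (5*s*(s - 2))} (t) -7*exp (t)*sinh (t)/5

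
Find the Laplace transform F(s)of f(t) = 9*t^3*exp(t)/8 27/(4*(s - 1)^4)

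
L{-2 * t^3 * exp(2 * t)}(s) -12/(s - 2)^4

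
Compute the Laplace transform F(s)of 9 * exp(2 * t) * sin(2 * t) 18/((s - 2)^2 + 4)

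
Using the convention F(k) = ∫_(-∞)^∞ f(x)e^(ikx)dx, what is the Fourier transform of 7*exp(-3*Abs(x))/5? 42/(5*(k^2+9))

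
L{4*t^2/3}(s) 8/(3*s^3) 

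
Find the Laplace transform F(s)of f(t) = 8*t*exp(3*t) 8/(s - 3)^2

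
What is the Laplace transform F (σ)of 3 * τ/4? 3/ (4 * σ^2)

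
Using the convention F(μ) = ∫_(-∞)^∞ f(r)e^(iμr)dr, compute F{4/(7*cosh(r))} 4*pi/(7*cosh(pi*μ/2))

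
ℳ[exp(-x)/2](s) gamma(s)/2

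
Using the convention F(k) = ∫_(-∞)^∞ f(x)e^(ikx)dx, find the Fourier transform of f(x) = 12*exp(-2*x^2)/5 6*sqrt(2)*sqrt(pi)*exp(-k^2/8)/5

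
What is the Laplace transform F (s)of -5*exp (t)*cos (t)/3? 5*(1 - s)/ (3*( (s - 1)^2 + 1))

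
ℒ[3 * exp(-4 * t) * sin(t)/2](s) 3/(2 * ((s + 4)^2 + 1))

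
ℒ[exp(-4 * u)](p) 1/(p + 4) 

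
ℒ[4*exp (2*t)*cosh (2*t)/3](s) 4*(s - 2)/ (3*s*(s - 4))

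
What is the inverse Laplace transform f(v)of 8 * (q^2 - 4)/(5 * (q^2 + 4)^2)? 8 * v * cos(2 * v)/5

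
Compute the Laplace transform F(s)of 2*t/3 2/(3*s^2)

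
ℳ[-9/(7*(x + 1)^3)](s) -9*pi*(s - 2)*(s - 1)/(14*sin(pi*s))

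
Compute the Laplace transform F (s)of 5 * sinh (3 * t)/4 15/ (4 * (s^2 - 9))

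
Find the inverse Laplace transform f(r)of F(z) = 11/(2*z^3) 11*r^2/4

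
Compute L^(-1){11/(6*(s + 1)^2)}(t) 11*t*exp(-t)/6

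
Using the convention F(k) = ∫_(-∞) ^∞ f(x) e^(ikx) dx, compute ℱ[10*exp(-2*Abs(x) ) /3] 40/(3*(k^2 + 4) ) 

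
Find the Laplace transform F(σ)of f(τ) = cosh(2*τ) σ/(σ^2-4)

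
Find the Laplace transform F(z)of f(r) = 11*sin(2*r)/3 22/(3*(z^2 + 4))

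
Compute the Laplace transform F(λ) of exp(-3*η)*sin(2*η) 2/((λ + 3) ^2 + 4) 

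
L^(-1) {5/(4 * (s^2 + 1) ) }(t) 5 * sin(t) /4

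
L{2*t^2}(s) 4/s^3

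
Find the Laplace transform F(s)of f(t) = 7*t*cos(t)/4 7*(s^2-1)/(4*(s^2 + 1)^2)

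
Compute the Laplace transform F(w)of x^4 24/w^5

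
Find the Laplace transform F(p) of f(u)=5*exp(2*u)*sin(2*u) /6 5/(3*((p - 2) ^2 + 4) ) 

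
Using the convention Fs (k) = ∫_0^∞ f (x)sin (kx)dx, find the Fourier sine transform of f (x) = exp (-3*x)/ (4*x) atan (k/3)/4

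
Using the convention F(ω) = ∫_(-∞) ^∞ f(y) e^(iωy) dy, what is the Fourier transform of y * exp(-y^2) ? I * sqrt(pi) * ω * exp(-ω^2/4) /2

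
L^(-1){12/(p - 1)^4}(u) 2 * u^3 * exp(u)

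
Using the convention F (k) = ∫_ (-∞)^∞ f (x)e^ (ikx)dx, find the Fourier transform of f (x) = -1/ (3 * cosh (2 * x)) -pi/ (6 * cosh (pi * k/4))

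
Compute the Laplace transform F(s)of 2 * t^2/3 4/(3 * s^3)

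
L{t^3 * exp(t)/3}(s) 2/(s - 1)^4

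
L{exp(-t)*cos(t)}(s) (s+1)/((s+1)^2+1)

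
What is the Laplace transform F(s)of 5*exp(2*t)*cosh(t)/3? 5*(s - 2)/(3*((s - 2)^2 - 1))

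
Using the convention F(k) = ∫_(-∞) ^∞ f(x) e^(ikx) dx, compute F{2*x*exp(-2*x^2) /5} sqrt(2)*I*sqrt(pi)*k*exp(-k^2/8) /20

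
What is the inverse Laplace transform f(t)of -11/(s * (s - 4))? -11 * exp(2 * t) * sinh(2 * t)/2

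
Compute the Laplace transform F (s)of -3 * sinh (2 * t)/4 -3/ (2 * s^2 - 8)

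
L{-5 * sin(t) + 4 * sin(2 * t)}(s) 8/(s^2 + 4) - 5/(s^2 + 1)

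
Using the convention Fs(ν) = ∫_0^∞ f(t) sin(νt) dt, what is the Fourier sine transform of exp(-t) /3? ν/(3 * (ν^2 + 1) ) 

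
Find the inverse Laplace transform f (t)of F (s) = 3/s 3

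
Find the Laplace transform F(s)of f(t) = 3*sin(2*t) 6/(s^2 + 4)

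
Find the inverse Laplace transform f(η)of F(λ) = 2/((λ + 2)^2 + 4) exp(-2*η)*sin(2*η)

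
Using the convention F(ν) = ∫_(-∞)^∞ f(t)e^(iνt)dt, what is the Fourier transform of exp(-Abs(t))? 2/(ν^2 + 1)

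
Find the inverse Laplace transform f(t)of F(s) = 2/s 2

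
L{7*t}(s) 7/s^2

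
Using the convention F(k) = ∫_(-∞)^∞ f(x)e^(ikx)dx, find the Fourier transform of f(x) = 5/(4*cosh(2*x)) 5*pi/(8*cosh(pi*k/4))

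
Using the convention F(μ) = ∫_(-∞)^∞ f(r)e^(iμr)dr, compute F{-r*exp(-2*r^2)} -sqrt(2)*I*sqrt(pi)*μ*exp(-μ^2/8)/8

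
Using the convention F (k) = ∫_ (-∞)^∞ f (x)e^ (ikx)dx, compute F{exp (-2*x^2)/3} sqrt (2)*sqrt (pi)*exp (-k^2/8)/6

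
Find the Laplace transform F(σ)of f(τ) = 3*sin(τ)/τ 3*atan(1/σ)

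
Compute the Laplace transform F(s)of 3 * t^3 18/s^4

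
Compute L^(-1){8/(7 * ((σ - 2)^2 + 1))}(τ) 8 * exp(2 * τ) * sin(τ)/7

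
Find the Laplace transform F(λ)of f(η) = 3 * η 3/λ^2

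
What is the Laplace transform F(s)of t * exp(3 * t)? (s - 3)^(-2)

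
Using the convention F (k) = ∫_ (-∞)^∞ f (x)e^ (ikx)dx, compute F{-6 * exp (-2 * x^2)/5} -3 * sqrt (2) * sqrt (pi) * exp (-k^2/8)/5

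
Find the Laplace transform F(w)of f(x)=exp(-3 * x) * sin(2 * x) 2/((w+3)^2+4)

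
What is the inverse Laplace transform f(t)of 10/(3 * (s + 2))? 10 * exp(-2 * t)/3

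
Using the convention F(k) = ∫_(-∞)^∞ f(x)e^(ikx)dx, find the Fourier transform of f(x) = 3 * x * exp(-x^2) 3 * I * sqrt(pi) * k * exp(-k^2/4)/2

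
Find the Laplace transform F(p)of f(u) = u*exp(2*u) (p - 2)^(-2)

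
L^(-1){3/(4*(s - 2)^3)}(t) 3*t^2*exp(2*t)/8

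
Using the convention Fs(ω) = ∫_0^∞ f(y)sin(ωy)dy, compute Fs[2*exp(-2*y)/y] 2*atan(ω/2)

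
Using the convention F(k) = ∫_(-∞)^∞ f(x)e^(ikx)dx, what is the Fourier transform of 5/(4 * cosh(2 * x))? 5 * pi/(8 * cosh(pi * k/4))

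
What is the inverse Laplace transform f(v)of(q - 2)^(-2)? v*exp(2*v)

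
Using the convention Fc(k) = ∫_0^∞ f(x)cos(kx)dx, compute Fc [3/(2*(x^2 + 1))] 3*pi*exp(-k)/4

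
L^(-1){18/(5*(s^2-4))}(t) 9*sinh(2*t)/5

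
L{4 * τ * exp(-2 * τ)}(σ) 4/(σ + 2)^2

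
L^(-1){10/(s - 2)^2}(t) 10*t*exp(2*t)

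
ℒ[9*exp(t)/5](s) 9/(5*(s - 1))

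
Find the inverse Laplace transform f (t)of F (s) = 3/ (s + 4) 3 * exp (-4 * t)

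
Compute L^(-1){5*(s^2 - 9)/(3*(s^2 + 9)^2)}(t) 5*t*cos(3*t)/3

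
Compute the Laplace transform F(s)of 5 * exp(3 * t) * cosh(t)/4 5 * (s - 3)/(4 * ((s - 3)^2 - 1))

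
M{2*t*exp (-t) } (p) 2*gamma (p + 1) 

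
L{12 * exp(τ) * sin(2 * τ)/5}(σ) 24/(5 * ((σ - 1)^2 + 4))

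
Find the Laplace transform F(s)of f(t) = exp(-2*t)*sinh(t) 1/((s + 2)^2 - 1)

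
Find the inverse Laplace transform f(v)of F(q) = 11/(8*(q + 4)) 11*exp(-4*v)/8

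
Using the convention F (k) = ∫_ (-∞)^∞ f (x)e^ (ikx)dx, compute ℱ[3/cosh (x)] 3*pi/cosh (pi*k/2)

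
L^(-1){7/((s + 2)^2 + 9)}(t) 7 * exp(-2 * t) * sin(3 * t)/3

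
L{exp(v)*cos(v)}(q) (q - 1)/((q - 1)^2 + 1)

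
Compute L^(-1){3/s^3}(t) 3*t^2/2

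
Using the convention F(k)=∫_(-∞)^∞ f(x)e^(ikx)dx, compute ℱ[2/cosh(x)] 2 * pi/cosh(pi * k/2)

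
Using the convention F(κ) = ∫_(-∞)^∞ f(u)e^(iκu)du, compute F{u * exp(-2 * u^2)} sqrt(2) * I * sqrt(pi) * κ * exp(-κ^2/8)/8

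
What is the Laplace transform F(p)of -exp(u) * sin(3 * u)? -3/((p - 1)^2 + 9)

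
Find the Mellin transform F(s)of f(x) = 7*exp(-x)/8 7*gamma(s)/8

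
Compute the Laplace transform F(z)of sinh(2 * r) 2/(z^2 - 4)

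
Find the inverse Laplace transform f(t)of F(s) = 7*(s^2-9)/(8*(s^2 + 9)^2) 7*t*cos(3*t)/8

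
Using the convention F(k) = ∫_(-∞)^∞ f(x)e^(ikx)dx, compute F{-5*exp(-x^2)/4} -5*sqrt(pi)*exp(-k^2/4)/4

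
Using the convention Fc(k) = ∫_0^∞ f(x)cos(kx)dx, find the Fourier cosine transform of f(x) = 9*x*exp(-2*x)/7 9*(4 - k^2)/(7*(k^2 + 4)^2)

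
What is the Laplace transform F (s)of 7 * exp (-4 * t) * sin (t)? 7/ ( (s + 4)^2 + 1)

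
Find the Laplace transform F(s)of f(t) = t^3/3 2/s^4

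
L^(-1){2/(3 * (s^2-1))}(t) 2 * sinh(t)/3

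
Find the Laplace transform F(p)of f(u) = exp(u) 1/(p - 1)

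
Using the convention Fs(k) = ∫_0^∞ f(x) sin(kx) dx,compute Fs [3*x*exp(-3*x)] 18*k/(k^2 + 9) ^2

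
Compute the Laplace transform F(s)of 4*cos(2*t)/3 4*s/(3*(s^2 + 4))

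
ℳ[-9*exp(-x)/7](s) -9*gamma(s)/7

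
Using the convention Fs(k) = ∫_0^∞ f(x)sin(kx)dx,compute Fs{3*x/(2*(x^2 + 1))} 3*pi*exp(-k)/4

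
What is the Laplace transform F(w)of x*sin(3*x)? 6*w/(w^2 + 9)^2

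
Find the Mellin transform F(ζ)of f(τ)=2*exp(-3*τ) 2*gamma(ζ)/3^ζ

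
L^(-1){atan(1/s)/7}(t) sin(t)/(7 * t)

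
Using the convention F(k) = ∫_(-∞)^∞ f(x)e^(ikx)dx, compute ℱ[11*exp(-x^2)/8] 11*sqrt(pi)*exp(-k^2/4)/8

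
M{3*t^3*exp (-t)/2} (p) 3*gamma (p + 3)/2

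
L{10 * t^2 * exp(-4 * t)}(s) 20/(s + 4)^3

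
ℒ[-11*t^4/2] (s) -132/s^5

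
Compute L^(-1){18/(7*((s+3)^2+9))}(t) 6*exp(-3*t)*sin(3*t)/7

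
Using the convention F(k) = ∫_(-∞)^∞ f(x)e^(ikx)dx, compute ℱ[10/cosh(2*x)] 5*pi/cosh(pi*k/4)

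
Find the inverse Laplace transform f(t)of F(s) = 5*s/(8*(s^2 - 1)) 5*cosh(t)/8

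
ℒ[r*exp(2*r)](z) (z - 2)^(-2)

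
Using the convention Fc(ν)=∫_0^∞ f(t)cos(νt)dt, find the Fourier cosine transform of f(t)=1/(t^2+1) pi * exp(-ν)/2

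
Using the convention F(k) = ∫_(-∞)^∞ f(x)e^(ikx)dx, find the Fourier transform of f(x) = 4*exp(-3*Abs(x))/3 8/(k^2 + 9)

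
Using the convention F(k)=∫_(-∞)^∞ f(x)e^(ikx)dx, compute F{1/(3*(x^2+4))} pi*exp(-2*Abs(k))/6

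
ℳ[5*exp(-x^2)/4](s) 5*gamma(s/2)/8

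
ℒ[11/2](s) 11/(2*s)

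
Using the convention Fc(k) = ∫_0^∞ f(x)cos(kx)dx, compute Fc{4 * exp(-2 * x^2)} sqrt(2) * sqrt(pi) * exp(-k^2/8)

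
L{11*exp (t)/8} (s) 11/ (8*(s - 1))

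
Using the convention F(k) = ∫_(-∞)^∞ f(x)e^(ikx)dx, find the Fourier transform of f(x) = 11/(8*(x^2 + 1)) 11*pi*exp(-Abs(k))/8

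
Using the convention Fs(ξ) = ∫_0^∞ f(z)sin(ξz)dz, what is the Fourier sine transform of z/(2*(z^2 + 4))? pi*exp(-2*ξ)/4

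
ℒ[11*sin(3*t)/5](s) 33/(5*(s^2 + 9))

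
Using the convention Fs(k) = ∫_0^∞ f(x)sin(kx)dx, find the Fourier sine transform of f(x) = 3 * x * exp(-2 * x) 12 * k/(k^2 + 4)^2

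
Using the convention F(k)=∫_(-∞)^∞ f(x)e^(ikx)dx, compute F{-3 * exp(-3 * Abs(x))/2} -9/(k^2 + 9)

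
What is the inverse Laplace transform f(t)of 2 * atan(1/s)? 2 * sin(t)/t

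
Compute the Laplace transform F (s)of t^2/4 1/ (2*s^3)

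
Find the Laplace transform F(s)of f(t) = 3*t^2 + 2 6/s^3 + 2/s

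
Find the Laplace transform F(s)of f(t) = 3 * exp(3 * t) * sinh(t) 3/((s - 3)^2-1)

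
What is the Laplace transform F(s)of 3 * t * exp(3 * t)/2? 3/(2 * (s - 3)^2)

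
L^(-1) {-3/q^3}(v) -3*v^2/2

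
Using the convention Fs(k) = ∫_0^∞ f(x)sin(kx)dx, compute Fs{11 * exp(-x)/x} 11 * atan(k)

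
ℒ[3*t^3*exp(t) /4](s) 9/(2*(s - 1) ^4) 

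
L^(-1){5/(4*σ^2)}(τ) 5*τ/4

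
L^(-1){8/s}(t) 8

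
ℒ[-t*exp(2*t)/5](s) -1/(5*(s - 2)^2)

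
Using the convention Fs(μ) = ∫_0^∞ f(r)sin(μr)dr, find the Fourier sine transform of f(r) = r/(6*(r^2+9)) pi*exp(-3*μ)/12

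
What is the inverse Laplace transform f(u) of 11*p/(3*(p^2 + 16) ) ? 11*cos(4*u) /3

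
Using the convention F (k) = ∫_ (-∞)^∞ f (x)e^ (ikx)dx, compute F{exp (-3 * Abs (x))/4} 3/ (2 * (k^2 + 9))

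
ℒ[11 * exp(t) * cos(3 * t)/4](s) 11 * (s - 1)/(4 * ((s - 1)^2+9))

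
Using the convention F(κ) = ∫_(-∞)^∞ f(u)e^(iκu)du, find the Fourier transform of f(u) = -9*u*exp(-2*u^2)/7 -9*sqrt(2)*I*sqrt(pi)*κ*exp(-κ^2/8)/56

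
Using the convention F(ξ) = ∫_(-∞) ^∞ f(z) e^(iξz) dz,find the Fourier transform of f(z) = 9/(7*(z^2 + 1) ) 9*pi*exp(-Abs(ξ) ) /7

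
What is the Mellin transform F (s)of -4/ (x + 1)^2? 4*pi*(s - 1)/sin (pi*s)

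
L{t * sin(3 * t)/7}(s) 6 * s/(7 * (s^2 + 9)^2)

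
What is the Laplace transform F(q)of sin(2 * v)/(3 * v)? atan(2/q)/3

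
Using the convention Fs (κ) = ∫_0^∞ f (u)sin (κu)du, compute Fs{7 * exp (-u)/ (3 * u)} 7 * atan (κ)/3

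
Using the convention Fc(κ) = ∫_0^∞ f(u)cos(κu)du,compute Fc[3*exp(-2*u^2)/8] 3*sqrt(2)*sqrt(pi)*exp(-κ^2/8)/32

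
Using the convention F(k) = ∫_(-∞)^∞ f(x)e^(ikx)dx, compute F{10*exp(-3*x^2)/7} 10*sqrt(3)*sqrt(pi)*exp(-k^2/12)/21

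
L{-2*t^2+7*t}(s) 7/s^2 - 4/s^3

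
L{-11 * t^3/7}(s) -66/(7 * s^4)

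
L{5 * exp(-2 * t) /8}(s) 5/(8 * (s + 2) ) 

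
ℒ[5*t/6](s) 5/(6*s^2)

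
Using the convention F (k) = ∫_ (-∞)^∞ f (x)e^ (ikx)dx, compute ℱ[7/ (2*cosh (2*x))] 7*pi/ (4*cosh (pi*k/4))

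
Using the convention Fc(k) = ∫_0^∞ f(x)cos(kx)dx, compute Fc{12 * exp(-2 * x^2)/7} 3 * sqrt(2) * sqrt(pi) * exp(-k^2/8)/7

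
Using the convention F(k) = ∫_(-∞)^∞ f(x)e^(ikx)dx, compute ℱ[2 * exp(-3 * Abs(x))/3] 4/(k^2+9)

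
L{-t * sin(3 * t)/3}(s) -2 * s/(s^2 + 9)^2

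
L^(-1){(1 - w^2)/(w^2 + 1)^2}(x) -x*cos(x)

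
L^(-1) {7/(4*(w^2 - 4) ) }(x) 7*sinh(2*x) /8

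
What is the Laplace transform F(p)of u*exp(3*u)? (p - 3)^(-2)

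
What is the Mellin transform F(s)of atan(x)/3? -pi*sec(pi*s/2)/(6*s)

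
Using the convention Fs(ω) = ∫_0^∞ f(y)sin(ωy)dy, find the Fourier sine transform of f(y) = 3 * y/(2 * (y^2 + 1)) 3 * pi * exp(-ω)/4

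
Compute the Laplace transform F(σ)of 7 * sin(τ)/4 7/(4 * (σ^2 + 1))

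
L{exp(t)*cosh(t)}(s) (s - 1)/(s*(s - 2))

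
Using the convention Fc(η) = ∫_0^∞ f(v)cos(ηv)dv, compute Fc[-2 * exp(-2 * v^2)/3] -sqrt(2) * sqrt(pi) * exp(-η^2/8)/6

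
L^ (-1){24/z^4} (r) 4 * r^3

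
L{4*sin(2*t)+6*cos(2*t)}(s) 6*s/(s^2+4)+8/(s^2+4)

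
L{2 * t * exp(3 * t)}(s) 2/(s - 3)^2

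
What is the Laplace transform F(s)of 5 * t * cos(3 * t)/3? 5 * (s^2-9)/(3 * (s^2 + 9)^2)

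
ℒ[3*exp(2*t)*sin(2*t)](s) 6/((s - 2) ^2+4) 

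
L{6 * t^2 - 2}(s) 12/s^3 - 2/s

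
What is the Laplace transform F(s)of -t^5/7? -120/(7*s^6)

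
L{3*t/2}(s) 3/(2*s^2)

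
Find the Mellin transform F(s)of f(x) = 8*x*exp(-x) 8*gamma(s + 1)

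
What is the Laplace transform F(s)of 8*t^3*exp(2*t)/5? 48/(5*(s - 2)^4)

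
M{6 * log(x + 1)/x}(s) -6 * pi * csc(pi * s)/(s - 1)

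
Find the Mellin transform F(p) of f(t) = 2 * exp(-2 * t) 2^(1 - p) * gamma(p) 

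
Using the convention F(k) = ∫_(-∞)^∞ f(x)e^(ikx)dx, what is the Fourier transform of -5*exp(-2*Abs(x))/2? -10/(k^2 + 4)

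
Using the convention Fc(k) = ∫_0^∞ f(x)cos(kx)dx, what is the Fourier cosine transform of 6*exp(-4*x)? 24/(k^2 + 16)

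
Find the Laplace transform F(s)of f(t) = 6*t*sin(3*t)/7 36*s/(7*(s^2 + 9)^2)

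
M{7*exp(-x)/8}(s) 7*gamma(s)/8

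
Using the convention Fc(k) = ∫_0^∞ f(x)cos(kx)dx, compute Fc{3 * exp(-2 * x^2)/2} 3 * sqrt(2) * sqrt(pi) * exp(-k^2/8)/8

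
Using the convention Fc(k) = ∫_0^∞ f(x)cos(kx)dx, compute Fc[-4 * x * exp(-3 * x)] 4 * (k^2 - 9)/(k^2 + 9)^2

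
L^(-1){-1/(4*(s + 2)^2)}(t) -t*exp(-2*t)/4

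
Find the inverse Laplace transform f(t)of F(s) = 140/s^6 7*t^5/6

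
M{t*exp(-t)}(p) gamma(p+1)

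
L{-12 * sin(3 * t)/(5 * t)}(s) -12 * atan(3/s)/5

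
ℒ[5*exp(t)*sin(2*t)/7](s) 10/(7*((s - 1)^2 + 4))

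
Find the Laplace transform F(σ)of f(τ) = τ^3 6/σ^4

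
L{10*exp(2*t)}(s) 10/(s - 2)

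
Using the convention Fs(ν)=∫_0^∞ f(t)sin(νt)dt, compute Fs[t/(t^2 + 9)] pi * exp(-3 * ν)/2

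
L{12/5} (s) 12/ (5*s)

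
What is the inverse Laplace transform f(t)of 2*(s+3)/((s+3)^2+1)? 2*exp(-3*t)*cos(t)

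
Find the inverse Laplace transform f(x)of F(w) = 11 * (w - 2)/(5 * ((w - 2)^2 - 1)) 11 * exp(2 * x) * cosh(x)/5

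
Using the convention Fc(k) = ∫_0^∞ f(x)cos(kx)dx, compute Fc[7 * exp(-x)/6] 7/(6 * (k^2 + 1))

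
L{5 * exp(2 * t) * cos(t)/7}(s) 5 * (s - 2)/(7 * ((s - 2)^2 + 1))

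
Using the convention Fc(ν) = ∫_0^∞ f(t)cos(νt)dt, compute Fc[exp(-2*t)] 2/(ν^2 + 4)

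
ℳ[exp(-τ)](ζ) gamma(ζ) 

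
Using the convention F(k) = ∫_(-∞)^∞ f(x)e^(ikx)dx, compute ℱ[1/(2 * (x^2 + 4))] pi * exp(-2 * Abs(k))/4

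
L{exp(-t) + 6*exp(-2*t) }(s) 6/(s + 2) + 1/(s + 1) 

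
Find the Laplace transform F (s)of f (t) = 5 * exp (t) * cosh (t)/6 5 * (s - 1)/ (6 * s * (s - 2))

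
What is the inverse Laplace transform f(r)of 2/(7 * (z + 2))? 2 * exp(-2 * r)/7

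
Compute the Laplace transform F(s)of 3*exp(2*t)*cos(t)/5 3*(s - 2)/(5*((s - 2)^2 + 1))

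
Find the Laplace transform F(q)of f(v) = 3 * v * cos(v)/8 3 * (q^2 - 1)/(8 * (q^2 + 1)^2)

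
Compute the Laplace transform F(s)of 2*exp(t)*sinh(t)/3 2/(3*s*(s - 2))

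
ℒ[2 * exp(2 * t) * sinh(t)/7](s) 2/(7 * ((s - 2)^2 - 1))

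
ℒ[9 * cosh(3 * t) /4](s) 9 * s/(4 * (s^2 - 9) ) 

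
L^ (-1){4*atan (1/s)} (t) 4*sin (t)/t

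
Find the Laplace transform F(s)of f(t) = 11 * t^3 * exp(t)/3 22/(s - 1)^4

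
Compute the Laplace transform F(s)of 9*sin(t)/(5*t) 9*atan(1/s)/5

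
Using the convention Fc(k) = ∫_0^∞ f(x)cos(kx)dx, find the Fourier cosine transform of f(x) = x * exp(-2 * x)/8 (4 - k^2)/(8 * (k^2 + 4)^2)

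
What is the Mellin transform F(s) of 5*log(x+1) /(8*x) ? -5*pi*csc(pi*s) /(8*s - 8) 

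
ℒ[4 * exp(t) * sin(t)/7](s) 4/(7 * ((s - 1)^2 + 1))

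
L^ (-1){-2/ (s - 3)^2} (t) -2 * t * exp (3 * t)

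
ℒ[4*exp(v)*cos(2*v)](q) 4*(q - 1) /((q - 1) ^2 + 4) 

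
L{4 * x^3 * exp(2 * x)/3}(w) 8/(w - 2)^4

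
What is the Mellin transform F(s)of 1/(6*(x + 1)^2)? (-pi*s + pi)/(6*sin(pi*s))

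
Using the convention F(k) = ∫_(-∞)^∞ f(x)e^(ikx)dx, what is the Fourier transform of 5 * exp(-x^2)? 5 * sqrt(pi) * exp(-k^2/4)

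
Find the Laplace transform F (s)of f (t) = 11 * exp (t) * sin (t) 11/ ( (s - 1)^2 + 1)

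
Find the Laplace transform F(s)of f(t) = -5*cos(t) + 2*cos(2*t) 2*s/(s^2 + 4) - 5*s/(s^2 + 1)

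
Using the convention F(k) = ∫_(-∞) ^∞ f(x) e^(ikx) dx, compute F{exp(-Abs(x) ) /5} 2/(5 * (k^2+1) ) 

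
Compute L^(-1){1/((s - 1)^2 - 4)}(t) exp(t)*sinh(2*t)/2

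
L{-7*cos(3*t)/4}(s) -7*s/(4*s^2 + 36)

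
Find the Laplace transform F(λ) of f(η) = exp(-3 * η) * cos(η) (λ + 3) /((λ + 3) ^2 + 1) 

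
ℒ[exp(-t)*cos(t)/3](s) (s+1)/(3*((s+1)^2+1))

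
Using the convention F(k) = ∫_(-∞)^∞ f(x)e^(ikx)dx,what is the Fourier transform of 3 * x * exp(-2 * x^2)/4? 3 * sqrt(2) * I * sqrt(pi) * k * exp(-k^2/8)/32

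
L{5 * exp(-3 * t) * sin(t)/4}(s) 5/(4 * ((s + 3)^2 + 1))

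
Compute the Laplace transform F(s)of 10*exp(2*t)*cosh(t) 10*(s - 2)/((s - 2)^2 - 1)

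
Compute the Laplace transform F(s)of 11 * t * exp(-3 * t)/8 11/(8 * (s + 3)^2)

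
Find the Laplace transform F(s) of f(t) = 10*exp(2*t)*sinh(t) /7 10/(7*((s - 2) ^2 - 1) ) 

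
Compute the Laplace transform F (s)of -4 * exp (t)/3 -4/ (3 * s - 3)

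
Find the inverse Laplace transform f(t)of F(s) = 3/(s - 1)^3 3 * t^2 * exp(t)/2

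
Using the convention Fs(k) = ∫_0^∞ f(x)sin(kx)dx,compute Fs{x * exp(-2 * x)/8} k/(2 * (k^2 + 4)^2)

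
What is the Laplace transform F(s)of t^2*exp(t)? 2/(s - 1)^3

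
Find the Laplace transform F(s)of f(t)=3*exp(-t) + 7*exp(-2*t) 7/(s + 2) + 3/(s + 1)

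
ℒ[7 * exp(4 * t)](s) 7/(s - 4)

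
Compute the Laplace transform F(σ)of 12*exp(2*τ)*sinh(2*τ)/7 24/(7*σ*(σ - 4))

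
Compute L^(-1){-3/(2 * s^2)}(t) -3 * t/2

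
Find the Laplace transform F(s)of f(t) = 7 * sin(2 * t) 14/(s^2 + 4)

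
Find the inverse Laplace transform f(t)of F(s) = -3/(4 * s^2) -3 * t/4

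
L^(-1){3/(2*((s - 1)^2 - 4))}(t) 3*exp(t)*sinh(2*t)/4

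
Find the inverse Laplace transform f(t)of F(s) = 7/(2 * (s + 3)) 7 * exp(-3 * t)/2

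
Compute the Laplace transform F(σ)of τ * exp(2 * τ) (σ - 2)^(-2)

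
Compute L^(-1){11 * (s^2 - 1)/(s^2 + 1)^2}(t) 11 * t * cos(t)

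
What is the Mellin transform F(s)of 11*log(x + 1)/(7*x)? -11*pi*csc(pi*s)/(7*s - 7)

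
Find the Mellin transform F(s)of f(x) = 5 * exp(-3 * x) 5 * gamma(s)/3^s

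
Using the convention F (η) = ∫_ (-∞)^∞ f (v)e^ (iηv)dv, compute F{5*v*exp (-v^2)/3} 5*I*sqrt (pi)*η*exp (-η^2/4)/6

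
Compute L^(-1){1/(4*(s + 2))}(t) exp(-2*t)/4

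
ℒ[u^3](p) 6/p^4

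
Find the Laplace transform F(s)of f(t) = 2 2/s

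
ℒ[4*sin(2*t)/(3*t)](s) 4*atan(2/s)/3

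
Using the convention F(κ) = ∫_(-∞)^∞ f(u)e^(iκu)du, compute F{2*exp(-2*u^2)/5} sqrt(2)*sqrt(pi)*exp(-κ^2/8)/5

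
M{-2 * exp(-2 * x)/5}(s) -2^(1 - s) * gamma(s)/5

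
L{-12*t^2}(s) -24/s^3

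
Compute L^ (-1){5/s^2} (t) 5*t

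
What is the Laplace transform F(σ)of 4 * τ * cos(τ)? 4 * (σ^2-1)/(σ^2 + 1)^2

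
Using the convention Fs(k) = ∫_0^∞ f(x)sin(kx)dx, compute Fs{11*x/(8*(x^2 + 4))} 11*pi*exp(-2*k)/16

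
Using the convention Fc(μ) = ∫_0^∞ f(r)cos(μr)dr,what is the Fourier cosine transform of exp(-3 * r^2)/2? sqrt(3) * sqrt(pi) * exp(-μ^2/12)/12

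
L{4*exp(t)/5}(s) 4/(5*(s - 1))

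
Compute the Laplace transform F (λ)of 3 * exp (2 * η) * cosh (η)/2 3 * (λ - 2)/ (2 * ( (λ - 2)^2 - 1))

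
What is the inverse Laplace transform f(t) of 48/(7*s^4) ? 8*t^3/7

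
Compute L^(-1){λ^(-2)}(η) η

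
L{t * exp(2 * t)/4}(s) 1/(4 * (s - 2)^2)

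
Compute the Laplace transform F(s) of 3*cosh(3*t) 3*s/(s^2-9) 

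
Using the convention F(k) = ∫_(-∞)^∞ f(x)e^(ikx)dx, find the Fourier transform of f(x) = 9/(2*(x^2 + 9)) 3*pi*exp(-3*Abs(k))/2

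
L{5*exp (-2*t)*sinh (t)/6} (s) 5/ (6*( (s + 2)^2 - 1))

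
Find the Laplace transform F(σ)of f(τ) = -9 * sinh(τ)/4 -9/(4 * σ^2-4)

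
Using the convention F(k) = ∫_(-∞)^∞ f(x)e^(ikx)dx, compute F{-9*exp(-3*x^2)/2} -3*sqrt(3)*sqrt(pi)*exp(-k^2/12)/2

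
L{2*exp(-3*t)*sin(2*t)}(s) 4/((s + 3)^2 + 4)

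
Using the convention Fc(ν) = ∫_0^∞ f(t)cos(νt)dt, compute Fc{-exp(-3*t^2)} -sqrt(3)*sqrt(pi)*exp(-ν^2/12)/6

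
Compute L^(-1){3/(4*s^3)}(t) 3*t^2/8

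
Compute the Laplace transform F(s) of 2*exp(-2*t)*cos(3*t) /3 2*(s + 2) /(3*((s + 2) ^2 + 9) ) 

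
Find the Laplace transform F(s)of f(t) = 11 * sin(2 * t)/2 11/(s^2 + 4)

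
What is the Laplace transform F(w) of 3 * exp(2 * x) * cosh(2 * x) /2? 3 * (w - 2) /(2 * w * (w - 4) ) 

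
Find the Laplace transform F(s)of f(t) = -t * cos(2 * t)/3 (4 - s^2)/(3 * (s^2+4)^2)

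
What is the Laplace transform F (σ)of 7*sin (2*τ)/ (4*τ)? 7*atan (2/σ)/4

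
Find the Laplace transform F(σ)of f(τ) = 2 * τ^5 240/σ^6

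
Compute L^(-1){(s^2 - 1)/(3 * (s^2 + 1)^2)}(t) t * cos(t)/3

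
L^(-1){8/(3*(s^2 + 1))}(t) 8*sin(t)/3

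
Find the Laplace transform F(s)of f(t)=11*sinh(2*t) 22/(s^2 - 4)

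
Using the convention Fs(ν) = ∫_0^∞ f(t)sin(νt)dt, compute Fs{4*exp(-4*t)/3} 4*ν/(3*(ν^2+16))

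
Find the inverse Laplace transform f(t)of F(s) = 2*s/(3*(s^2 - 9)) 2*cosh(3*t)/3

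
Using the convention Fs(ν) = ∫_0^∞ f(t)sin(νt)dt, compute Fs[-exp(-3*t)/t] -atan(ν/3)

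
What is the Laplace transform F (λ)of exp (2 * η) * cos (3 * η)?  (λ - 2)/ ( (λ - 2)^2 + 9)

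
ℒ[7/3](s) 7/(3*s)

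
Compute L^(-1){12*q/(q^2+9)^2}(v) 2*v*sin(3*v)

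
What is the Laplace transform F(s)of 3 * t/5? 3/(5 * s^2)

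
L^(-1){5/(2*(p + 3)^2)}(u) 5*u*exp(-3*u)/2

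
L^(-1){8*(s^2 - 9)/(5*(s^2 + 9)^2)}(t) 8*t*cos(3*t)/5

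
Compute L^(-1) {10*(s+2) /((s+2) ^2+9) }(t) 10*exp(-2*t)*cos(3*t) 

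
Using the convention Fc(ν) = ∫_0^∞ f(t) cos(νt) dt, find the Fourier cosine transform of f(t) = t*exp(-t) (1 - ν^2) /(ν^2 + 1) ^2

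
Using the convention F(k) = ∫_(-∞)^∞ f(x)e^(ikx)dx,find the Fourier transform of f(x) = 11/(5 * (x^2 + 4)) 11 * pi * exp(-2 * Abs(k))/10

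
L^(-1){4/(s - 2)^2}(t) 4 * t * exp(2 * t)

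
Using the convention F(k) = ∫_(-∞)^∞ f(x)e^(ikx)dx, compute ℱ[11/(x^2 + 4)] 11 * pi * exp(-2 * Abs(k))/2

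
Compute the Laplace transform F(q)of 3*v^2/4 3/(2*q^3)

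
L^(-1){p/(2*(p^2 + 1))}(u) cos(u)/2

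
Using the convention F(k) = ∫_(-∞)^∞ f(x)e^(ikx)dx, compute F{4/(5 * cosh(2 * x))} 2 * pi/(5 * cosh(pi * k/4))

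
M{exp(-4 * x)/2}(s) gamma(s)/(2 * 2^(2 * s))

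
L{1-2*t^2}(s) 1/s - 4/s^3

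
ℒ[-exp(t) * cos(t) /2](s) (1 - s) /(2 * ((s - 1) ^2 + 1) ) 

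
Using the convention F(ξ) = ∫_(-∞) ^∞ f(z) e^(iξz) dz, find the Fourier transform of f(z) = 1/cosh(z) pi/cosh(pi * ξ/2) 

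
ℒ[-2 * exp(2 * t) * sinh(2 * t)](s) -4/(s * (s - 4))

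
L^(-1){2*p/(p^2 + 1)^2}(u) u*sin(u)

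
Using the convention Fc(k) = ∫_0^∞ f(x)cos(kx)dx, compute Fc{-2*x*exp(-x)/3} 2*(k^2 - 1)/(3*(k^2 + 1)^2)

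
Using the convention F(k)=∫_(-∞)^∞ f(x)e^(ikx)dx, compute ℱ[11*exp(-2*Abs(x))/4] 11/(k^2+4)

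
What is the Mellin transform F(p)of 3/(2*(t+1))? 3*pi*csc(pi*p)/2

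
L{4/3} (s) 4/ (3*s)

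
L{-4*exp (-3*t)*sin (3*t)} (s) -12/ ( (s + 3)^2 + 9)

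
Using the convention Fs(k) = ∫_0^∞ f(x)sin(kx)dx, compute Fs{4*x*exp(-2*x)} 16*k/(k^2 + 4)^2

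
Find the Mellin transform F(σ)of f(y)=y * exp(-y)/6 gamma(σ + 1)/6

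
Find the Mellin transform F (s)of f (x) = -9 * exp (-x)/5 -9 * gamma (s)/5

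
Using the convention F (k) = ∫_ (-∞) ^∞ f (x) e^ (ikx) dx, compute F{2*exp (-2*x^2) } sqrt (2)*sqrt (pi)*exp (-k^2/8) 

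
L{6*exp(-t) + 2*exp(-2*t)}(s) 6/(s + 1) + 2/(s + 2)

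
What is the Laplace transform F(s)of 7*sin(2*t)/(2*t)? 7*atan(2/s)/2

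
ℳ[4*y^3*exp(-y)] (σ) 4*gamma(σ + 3)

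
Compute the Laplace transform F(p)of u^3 6/p^4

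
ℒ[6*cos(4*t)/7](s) 6*s/(7*(s^2 + 16))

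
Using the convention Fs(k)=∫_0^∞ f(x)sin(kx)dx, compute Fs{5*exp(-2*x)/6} 5*k/(6*(k^2+4))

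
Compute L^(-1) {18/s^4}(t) 3*t^3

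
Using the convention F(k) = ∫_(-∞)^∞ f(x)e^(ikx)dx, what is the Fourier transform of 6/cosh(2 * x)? 3 * pi/cosh(pi * k/4)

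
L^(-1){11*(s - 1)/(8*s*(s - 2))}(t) 11*exp(t)*cosh(t)/8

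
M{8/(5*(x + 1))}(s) 8*pi*csc(pi*s)/5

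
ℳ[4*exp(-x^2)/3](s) 2*gamma(s/2)/3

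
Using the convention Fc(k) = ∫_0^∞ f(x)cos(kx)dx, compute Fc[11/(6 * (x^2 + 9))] 11 * pi * exp(-3 * k)/36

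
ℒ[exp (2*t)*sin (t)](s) 1/ ( (s - 2)^2+1)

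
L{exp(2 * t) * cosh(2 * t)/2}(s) (s - 2)/(2 * s * (s - 4))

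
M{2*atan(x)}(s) -pi*sec(pi*s/2)/s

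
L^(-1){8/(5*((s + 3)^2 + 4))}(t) 4*exp(-3*t)*sin(2*t)/5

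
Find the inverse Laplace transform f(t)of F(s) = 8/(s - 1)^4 4*t^3*exp(t)/3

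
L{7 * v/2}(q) 7/(2 * q^2)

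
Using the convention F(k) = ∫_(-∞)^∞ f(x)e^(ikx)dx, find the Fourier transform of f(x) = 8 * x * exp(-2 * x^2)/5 sqrt(2) * I * sqrt(pi) * k * exp(-k^2/8)/5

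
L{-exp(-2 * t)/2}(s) -1/(2 * s + 4)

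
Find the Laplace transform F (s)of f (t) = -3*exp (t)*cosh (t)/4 3*(1 - s)/ (4*s*(s - 2))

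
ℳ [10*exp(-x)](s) 10*gamma(s)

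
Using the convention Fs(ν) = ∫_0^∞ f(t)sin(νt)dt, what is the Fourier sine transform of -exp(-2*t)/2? -ν/(2*ν^2 + 8)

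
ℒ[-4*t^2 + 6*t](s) 6/s^2 - 8/s^3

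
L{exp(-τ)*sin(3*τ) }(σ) 3/((σ+1) ^2+9) 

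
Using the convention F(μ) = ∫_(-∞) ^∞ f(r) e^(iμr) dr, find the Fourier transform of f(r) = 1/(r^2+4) pi * exp(-2 * Abs(μ) ) /2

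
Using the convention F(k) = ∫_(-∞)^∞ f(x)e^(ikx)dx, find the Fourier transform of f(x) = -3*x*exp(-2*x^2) -3*sqrt(2)*I*sqrt(pi)*k*exp(-k^2/8)/8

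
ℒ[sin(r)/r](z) atan(1/z)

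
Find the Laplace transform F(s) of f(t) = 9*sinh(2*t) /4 9/(2*(s^2 - 4) ) 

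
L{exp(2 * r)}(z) 1/(z - 2)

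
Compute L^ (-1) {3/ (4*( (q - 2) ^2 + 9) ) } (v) exp (2*v)*sin (3*v) /4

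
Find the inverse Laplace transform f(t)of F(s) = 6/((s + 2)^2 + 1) 6*exp(-2*t)*sin(t)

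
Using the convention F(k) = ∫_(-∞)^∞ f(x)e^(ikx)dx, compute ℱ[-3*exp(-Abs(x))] -6/(k^2 + 1)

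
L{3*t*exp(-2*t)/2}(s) 3/(2*(s + 2)^2)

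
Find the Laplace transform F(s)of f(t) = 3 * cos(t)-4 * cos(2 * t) 3 * s/(s^2+1)-4 * s/(s^2+4)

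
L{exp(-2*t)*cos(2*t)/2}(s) (s+2)/(2*((s+2)^2+4))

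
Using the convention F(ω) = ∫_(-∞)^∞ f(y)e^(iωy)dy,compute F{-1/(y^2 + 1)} -pi * exp(-Abs(ω))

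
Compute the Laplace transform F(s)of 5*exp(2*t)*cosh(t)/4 5*(s - 2)/(4*((s - 2)^2 - 1))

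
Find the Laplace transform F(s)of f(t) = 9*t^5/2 540/s^6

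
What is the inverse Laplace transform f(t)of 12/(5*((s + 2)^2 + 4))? 6*exp(-2*t)*sin(2*t)/5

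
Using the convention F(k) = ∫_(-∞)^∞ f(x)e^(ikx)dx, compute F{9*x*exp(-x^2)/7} 9*I*sqrt(pi)*k*exp(-k^2/4)/14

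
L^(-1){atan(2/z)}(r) sin(2 * r)/r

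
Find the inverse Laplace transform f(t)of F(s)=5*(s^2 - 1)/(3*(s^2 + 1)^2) 5*t*cos(t)/3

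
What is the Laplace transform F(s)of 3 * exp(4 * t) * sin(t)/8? 3/(8 * ((s - 4)^2+1))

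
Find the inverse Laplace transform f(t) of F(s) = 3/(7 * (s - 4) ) 3 * exp(4 * t) /7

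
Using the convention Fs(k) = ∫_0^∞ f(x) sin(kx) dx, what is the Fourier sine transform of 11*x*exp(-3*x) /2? 33*k/(k^2+9) ^2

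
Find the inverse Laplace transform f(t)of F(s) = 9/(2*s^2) 9*t/2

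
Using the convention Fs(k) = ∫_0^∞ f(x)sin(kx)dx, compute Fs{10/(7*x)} 5*pi/7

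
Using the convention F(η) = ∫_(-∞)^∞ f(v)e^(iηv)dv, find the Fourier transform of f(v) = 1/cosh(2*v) pi/(2*cosh(pi*η/4))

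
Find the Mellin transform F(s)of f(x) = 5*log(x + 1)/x -5*pi*csc(pi*s)/(s - 1)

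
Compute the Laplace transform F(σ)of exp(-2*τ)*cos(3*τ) (σ+2)/((σ+2)^2+9)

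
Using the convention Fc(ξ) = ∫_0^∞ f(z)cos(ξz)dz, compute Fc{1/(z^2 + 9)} pi * exp(-3 * ξ)/6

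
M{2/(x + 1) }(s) 2*pi*csc(pi*s) 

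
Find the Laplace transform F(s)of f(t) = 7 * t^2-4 14/s^3-4/s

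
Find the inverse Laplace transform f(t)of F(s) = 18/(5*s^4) 3*t^3/5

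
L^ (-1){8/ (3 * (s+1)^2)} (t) 8 * t * exp (-t)/3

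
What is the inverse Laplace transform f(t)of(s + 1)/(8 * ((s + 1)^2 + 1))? exp(-t) * cos(t)/8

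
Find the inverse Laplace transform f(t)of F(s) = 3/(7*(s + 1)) 3*exp(-t)/7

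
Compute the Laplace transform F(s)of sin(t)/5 1/(5 * (s^2+1))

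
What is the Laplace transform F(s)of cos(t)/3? s/(3*(s^2 + 1))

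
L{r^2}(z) 2/z^3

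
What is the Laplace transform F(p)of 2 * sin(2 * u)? 4/(p^2 + 4)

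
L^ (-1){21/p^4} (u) 7 * u^3/2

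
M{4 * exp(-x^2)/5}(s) 2 * gamma(s/2)/5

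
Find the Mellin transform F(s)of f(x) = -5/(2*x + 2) -5*pi*csc(pi*s)/2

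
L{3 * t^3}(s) 18/s^4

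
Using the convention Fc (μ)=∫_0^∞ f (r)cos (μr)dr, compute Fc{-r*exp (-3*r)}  (μ^2 - 9)/ (μ^2+9)^2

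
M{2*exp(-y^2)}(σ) gamma(σ/2)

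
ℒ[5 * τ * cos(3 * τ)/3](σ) 5 * (σ^2 - 9)/(3 * (σ^2 + 9)^2)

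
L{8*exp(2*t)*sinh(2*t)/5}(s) 16/(5*s*(s - 4))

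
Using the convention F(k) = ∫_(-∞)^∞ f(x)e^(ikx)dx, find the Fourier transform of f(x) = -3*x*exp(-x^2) -3*I*sqrt(pi)*k*exp(-k^2/4)/2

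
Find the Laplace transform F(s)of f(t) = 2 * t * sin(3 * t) 12 * s/(s^2 + 9)^2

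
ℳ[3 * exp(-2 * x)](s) 3 * gamma(s)/2^s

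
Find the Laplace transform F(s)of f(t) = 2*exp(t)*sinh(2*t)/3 4/(3*((s - 1)^2 - 4))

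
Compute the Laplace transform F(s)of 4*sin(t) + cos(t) s/(s^2 + 1) + 4/(s^2 + 1)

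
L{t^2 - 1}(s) 2/s^3 - 1/s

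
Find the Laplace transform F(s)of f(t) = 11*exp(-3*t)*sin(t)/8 11/(8*((s + 3)^2 + 1))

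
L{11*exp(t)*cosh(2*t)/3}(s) 11*(s - 1)/(3*((s - 1)^2 - 4))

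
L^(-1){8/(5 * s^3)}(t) 4 * t^2/5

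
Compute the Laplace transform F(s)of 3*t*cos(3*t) 3*(s^2-9)/(s^2 + 9)^2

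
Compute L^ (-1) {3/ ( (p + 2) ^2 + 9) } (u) exp (-2 * u) * sin (3 * u) 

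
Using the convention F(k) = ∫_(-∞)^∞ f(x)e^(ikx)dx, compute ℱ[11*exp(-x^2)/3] 11*sqrt(pi)*exp(-k^2/4)/3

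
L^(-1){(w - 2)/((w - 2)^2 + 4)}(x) exp(2 * x) * cos(2 * x)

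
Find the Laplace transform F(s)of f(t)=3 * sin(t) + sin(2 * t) 3/(s^2 + 1) + 2/(s^2 + 4)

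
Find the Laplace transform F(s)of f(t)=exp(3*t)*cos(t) (s - 3)/((s - 3)^2 + 1)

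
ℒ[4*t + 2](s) 4/s^2 + 2/s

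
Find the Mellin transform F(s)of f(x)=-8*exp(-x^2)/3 -4*gamma(s/2)/3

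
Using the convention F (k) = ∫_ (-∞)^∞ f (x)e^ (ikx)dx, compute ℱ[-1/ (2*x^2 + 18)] -pi*exp (-3*Abs (k))/6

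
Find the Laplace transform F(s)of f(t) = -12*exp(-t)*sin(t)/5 -12/(5*(s + 1)^2 + 5)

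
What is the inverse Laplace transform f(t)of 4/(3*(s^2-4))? 2*sinh(2*t)/3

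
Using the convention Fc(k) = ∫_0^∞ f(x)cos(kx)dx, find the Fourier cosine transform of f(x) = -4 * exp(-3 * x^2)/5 -2 * sqrt(3) * sqrt(pi) * exp(-k^2/12)/15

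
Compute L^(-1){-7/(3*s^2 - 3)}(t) -7*sinh(t)/3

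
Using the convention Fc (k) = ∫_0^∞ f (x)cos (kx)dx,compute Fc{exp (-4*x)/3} 4/ (3*(k^2+16))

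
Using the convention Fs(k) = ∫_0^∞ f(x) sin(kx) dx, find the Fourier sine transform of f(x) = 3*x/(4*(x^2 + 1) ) 3*pi*exp(-k) /8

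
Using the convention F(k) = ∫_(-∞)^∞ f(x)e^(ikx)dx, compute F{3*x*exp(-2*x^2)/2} 3*sqrt(2)*I*sqrt(pi)*k*exp(-k^2/8)/16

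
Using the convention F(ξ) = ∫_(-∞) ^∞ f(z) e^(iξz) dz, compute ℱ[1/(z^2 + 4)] pi*exp(-2*Abs(ξ) ) /2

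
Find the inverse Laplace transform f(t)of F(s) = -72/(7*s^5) -3*t^4/7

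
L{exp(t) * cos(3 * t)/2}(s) (s - 1)/(2 * ((s - 1)^2 + 9))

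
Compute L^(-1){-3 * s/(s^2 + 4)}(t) -3 * cos(2 * t)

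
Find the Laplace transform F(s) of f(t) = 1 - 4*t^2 1/s - 8/s^3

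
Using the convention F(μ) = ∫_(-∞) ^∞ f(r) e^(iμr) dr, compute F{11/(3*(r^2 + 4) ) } 11*pi*exp(-2*Abs(μ) ) /6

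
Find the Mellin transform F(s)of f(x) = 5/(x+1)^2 -5 * pi * (s - 1)/sin(pi * s)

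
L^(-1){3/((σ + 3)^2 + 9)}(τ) exp(-3*τ)*sin(3*τ)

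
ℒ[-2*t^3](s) -12/s^4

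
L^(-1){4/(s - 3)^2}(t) 4 * t * exp(3 * t)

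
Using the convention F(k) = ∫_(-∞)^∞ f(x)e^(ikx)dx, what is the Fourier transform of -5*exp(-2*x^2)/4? -5*sqrt(2)*sqrt(pi)*exp(-k^2/8)/8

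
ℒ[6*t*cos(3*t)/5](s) 6*(s^2 - 9)/(5*(s^2 + 9)^2)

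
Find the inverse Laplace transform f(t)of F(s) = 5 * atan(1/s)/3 5 * sin(t)/(3 * t)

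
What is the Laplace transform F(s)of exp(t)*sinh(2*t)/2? 1/((s - 1)^2 - 4)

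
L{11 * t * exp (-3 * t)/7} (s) 11/ (7 * (s + 3)^2)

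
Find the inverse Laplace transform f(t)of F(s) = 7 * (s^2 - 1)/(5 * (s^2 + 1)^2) 7 * t * cos(t)/5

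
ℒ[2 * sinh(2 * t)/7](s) 4/(7 * (s^2 - 4))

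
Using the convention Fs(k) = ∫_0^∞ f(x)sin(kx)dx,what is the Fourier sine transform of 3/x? 3*pi/2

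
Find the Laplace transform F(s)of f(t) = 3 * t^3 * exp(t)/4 9/(2 * (s - 1)^4)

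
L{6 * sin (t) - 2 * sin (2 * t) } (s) 6/ (s^2 + 1) - 4/ (s^2 + 4) 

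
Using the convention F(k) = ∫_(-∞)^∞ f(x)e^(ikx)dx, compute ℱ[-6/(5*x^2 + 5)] -6*pi*exp(-Abs(k))/5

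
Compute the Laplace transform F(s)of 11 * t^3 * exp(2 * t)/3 22/(s - 2)^4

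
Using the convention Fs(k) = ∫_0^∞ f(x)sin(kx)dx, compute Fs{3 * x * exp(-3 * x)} 18 * k/(k^2 + 9)^2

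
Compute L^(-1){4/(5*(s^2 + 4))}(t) 2*sin(2*t)/5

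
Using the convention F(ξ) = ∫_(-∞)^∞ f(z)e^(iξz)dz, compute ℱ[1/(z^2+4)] pi*exp(-2*Abs(ξ))/2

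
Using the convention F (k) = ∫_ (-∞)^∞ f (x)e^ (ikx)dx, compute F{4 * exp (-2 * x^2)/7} 2 * sqrt (2) * sqrt (pi) * exp (-k^2/8)/7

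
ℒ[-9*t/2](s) -9/ (2*s^2)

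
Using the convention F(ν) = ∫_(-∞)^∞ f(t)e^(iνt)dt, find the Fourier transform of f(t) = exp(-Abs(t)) 2/(ν^2 + 1)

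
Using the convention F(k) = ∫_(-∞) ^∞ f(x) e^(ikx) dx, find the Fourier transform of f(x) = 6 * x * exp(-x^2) 3 * I * sqrt(pi) * k * exp(-k^2/4) 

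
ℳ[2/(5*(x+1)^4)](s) gamma(s)*gamma(4 - s)/15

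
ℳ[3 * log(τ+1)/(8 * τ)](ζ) -3 * pi * csc(pi * ζ)/(8 * ζ - 8)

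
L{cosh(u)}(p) p/(p^2 - 1)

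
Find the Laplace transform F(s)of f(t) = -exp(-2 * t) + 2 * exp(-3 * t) 2/(s + 3) - 1/(s + 2)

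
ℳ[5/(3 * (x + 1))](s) 5 * pi * csc(pi * s)/3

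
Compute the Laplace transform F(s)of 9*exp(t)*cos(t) 9*(s - 1)/((s - 1)^2 + 1)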